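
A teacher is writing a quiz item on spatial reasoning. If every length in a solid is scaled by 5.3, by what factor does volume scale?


Linear scale factor k = 5.3
Rule: under a linear scaling by k, volumes scale by k^3.
k^3 = 5.3 * 5.3 * 5.3
k^3 = 28.09 * 5.3
k^3 = 148.877
Volume scales by a factor of 148.877.
148.877 (dimensionless)


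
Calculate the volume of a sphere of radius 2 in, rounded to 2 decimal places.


Shape: sphere
Radius r = 2 in
Formula: V = (4/3) * pi * r^3
r^3 = 8
(4/3) * 8 = 10.666667
V = 10.666667 * pi
V = 33.51
33.51 in^3


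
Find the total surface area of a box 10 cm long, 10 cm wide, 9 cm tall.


Shape: rectangular prism
l = 10 cm, w = 10 cm, h = 9 cm
Formula: SA = 2(lw + lh + wh)
lw = 100, lh = 90, wh = 90
lw + lh + wh = 280
SA = 2 * 280
SA = 560
560 cm^2


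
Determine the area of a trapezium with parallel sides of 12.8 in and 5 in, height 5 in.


Shape: trapezoid
Parallel sides a = 12.8 in, b = 5 in; Height h = 5 in
Formula: A = (a + b) * h / 2
a + b = 12.8 + 5 = 17.8
A = 17.8 * 5 / 2
A = 89 / 2
A = 44.5
44.5 in^2


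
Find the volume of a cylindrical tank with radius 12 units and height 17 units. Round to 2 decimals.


Shape: cylinder
Radius r = 12 units, Height h = 17 units
Formula: V = pi * r^2 * h
r^2 = 144
V = pi * 144 * 17
V = 2448 * pi
V = 7690.62
7690.62 units^3


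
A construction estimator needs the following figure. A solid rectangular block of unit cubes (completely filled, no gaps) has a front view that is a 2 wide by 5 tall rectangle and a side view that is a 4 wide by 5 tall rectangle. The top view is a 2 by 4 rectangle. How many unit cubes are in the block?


Orthographic views of a solid rectangular block:
Front view 2 x 5 -> length = 2, height = 5
Side view 4 x 5 -> width = 4, height = 5 (consistent)
Top view 2 x 4 -> confirms length = 2, width = 4
The block is 2 x 4 x 5.
Total unit cubes = 2 * 4 * 5 = 40
40 unit cubes


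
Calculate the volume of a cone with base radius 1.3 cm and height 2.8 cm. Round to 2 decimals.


Shape: cone
Radius r = 1.3 cm, Height h = 2.8 cm
Formula: V = (1/3) * pi * r^2 * h
r^2 = 1.69
pi * r^2 * h = pi * 1.69 * 2.8 = 4.732 * pi
V = 4.732 * pi / 3
V = 4.96
4.96 cm^3


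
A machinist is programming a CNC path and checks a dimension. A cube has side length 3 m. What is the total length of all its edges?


Shape: cube
Side s = 3 m
A cube has 12 edges, all equal.
Formula: total edge length = 12 * s
Total = 12 * 3
Total = 36
36 m


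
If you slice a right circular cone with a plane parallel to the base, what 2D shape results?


Solid: right circular cone
Cutting plane: parallel to the base
Visualize the intersection of the plane with the solid's surface.
The boundary of the cut region is a circle.
circle


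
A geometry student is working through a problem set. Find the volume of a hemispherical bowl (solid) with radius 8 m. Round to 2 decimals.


Shape: hemisphere (half of a sphere)
Radius r = 8 m
Formula: V = (1/2) * (4/3) * pi * r^3 = (2/3) * pi * r^3
r^3 = 512
(2/3) * 512 = 341.333333
V = 341.333333 * pi
V = 1072.33
1072.33 m^3


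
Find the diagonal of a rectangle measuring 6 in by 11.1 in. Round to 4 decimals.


Shape: rectangle (diagonal via Pythagoras)
Sides: 6 in and 11.1 in
Formula: d = sqrt(l^2 + w^2)
l^2 = 36, w^2 = 123.21
l^2 + w^2 = 159.21
d = sqrt(159.21)
d = 12.6178
12.6178 in


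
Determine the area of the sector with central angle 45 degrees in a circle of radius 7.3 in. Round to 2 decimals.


Shape: circular sector
Radius r = 7.3 in, Angle = 45 degrees
Formula: A = (angle/360) * pi * r^2
r^2 = 53.29
Fraction of circle = 45/360
A = (45/360) * pi * 53.29
A = 6.66125 * pi
A = 20.93
20.93 in^2


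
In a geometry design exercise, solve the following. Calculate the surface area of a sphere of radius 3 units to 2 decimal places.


Shape: sphere
Radius r = 3 units
Formula: SA = 4 * pi * r^2
r^2 = 9
SA = 4 * pi * 9
SA = 36 * pi
SA = 113.1
113.1 units^2


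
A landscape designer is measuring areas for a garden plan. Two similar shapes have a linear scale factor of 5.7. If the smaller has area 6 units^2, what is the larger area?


Linear scale factor k = 5.7
Original area = 6 units^2
Rule: under a linear scaling by k, areas scale by k^2.
k^2 = 5.7^2 = 32.49
New area = 6 * 32.49
New area = 194.94
194.94 units^2


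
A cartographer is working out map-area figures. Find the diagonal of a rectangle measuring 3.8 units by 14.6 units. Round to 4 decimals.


Shape: rectangle (diagonal via Pythagoras)
Sides: 3.8 units and 14.6 units
Formula: d = sqrt(l^2 + w^2)
l^2 = 14.44, w^2 = 213.16
l^2 + w^2 = 227.6
d = sqrt(227.6)
d = 15.0864
15.0864 units


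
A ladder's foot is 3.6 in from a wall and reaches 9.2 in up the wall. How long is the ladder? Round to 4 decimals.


Shape: right triangle
Legs a = 3.6 in, b = 9.2 in
Formula: c = sqrt(a^2 + b^2)
a^2 = 12.96, b^2 = 84.64
a^2 + b^2 = 97.6
c = sqrt(97.6)
c = 9.8793
9.8793 in


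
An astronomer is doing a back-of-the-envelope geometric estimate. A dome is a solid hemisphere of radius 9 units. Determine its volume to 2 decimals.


Shape: hemisphere (half of a sphere)
Radius r = 9 units
Formula: V = (1/2) * (4/3) * pi * r^3 = (2/3) * pi * r^3
r^3 = 729
(2/3) * 729 = 486
V = 486 * pi
V = 1526.81
1526.81 units^3


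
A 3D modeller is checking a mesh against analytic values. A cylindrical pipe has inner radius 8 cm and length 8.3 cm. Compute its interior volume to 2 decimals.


Shape: cylinder
Radius r = 8 cm, Height h = 8.3 cm
Formula: V = pi * r^2 * h
r^2 = 64
V = pi * 64 * 8.3
V = 531.2 * pi
V = 1668.81
1668.81 cm^3


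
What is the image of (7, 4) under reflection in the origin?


Transformation: reflection
Original point: (7, 4)
Rule for reflection through the origin: (x, y) -> (-x, -y)
Apply: (7, 4) -> (-7, -4)
(-7, -4)


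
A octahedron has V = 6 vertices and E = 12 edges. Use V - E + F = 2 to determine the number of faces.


Polyhedron: octahedron
Euler's formula for convex polyhedra: V - E + F = 2
Given: V = 6 vertices and E = 12 edges
Solve for F:
F = 2 + E - V = 2 + 12 - 6 = 8
8 faces


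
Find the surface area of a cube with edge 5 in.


Shape: cube
Side s = 5 in
A cube has 6 square faces.
Formula: SA = 6 * s^2
s^2 = 25
SA = 6 * 25
SA = 150
150 in^2


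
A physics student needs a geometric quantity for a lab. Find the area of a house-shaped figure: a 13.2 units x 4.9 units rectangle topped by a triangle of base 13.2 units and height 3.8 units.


Composite shape: rectangle + triangle
Rectangle area = 13.2 * 4.9 = 64.68
Triangle area = 0.5 * 13.2 * 3.8 = 25.08
Total = 64.68 + 25.08
Total = 89.76
89.76 units^2


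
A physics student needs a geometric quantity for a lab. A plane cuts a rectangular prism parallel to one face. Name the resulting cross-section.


Solid: rectangular prism
Cutting plane: parallel to one face
Visualize the intersection of the plane with the solid's surface.
The boundary of the cut region is a rectangle.
rectangle


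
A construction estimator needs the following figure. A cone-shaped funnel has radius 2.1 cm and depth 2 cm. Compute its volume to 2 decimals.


Shape: cone
Radius r = 2.1 cm, Height h = 2 cm
Formula: V = (1/3) * pi * r^2 * h
r^2 = 4.41
pi * r^2 * h = pi * 4.41 * 2 = 8.82 * pi
V = 8.82 * pi / 3
V = 9.24
9.24 cm^3


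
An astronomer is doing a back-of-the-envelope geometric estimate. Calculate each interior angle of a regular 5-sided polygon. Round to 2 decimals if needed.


Shape: regular pentagon (5 sides)
Formula: interior angle = (n - 2) * 180 / n
(n - 2) = 3
(n - 2) * 180 = 540
angle = 540 / 5
angle = 108
108 degrees


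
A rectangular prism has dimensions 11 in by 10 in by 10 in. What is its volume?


Shape: rectangular prism
l = 11 in, w = 10 in, h = 10 in
Formula: V = l * w * h
V = 11 * 10 * 10
V = 110 * 10
V = 1100
1100 in^3


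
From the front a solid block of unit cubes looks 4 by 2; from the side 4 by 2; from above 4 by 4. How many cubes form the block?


Orthographic views of a solid rectangular block:
Front view 4 x 2 -> length = 4, height = 2
Side view 4 x 2 -> width = 4, height = 2 (consistent)
Top view 4 x 4 -> confirms length = 4, width = 4
The block is 4 x 4 x 2.
Total unit cubes = 4 * 4 * 2 = 32
32 unit cubes


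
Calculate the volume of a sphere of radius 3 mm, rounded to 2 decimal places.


Shape: sphere
Radius r = 3 mm
Formula: V = (4/3) * pi * r^3
r^3 = 27
(4/3) * 27 = 36
V = 36 * pi
V = 113.1
113.1 mm^3


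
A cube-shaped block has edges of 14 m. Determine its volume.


Shape: cube
Side s = 14 m
Formula: V = s^3
V = 14 * 14 * 14
V = 196 * 14
V = 2744
2744 m^3


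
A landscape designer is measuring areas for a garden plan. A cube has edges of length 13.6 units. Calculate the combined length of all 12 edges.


Shape: cube
Side s = 13.6 units
A cube has 12 edges, all equal.
Formula: total edge length = 12 * s
Total = 12 * 13.6
Total = 163.2
163.2 units


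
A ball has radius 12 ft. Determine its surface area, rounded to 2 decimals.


Shape: sphere
Radius r = 12 ft
Formula: SA = 4 * pi * r^2
r^2 = 144
SA = 4 * pi * 144
SA = 576 * pi
SA = 1809.56
1809.56 ft^2


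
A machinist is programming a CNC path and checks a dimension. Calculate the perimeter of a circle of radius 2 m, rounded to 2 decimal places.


Shape: circle
Radius r = 2 m
Formula: C = 2 * pi * r
C = 2 * pi * 2
C = 4 * pi
C = 12.57
12.57 m


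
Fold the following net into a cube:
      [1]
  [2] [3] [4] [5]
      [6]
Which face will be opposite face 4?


Net: cross layout. Take square 3 as the base (bottom).
Fold the four squares in the horizontal row up around 3: 2 -> left, 4 -> right, 5 wraps to the top.
Fold 1 and 6 up from 3: 1 -> back, 6 -> front.
Opposite pairs are therefore: (1, 6), (2, 4), (3, 5).
Face 4 is opposite face 2.
face 2


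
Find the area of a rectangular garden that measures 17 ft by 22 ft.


Shape: rectangle
Length l = 17 ft, Width w = 22 ft
Formula: A = l * w
A = 17 * 22
A = 374
374 ft^2


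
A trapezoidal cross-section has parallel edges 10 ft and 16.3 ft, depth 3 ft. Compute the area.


Shape: trapezoid
Parallel sides a = 10 ft, b = 16.3 ft; Height h = 3 ft
Formula: A = (a + b) * h / 2
a + b = 10 + 16.3 = 26.3
A = 26.3 * 3 / 2
A = 78.9 / 2
A = 39.45
39.45 ft^2


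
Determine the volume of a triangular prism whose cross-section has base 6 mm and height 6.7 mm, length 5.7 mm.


Shape: triangular prism
Triangle base = 6 mm, triangle height = 6.7 mm, prism length L = 5.7 mm
Formula: V = (1/2 * b * h_tri) * L
Cross-section area = 0.5 * 6 * 6.7 = 20.1
V = 20.1 * 5.7
V = 114.57
114.57 mm^3


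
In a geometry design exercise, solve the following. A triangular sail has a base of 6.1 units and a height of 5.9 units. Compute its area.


Shape: triangle
Base b = 6.1 units, Height h = 5.9 units
Formula: A = (1/2) * b * h
A = 0.5 * 6.1 * 5.9
A = 0.5 * 35.99
A = 17.995
17.995 units^2


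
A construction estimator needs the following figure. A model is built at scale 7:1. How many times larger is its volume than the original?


Linear scale factor k = 7
Rule: under a linear scaling by k, volumes scale by k^3.
k^3 = 7 * 7 * 7
k^3 = 49 * 7
k^3 = 343
Volume scales by a factor of 343.
343 (dimensionless)


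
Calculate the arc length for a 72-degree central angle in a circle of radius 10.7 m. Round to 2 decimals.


Shape: circular arc
Radius r = 10.7 m, Angle = 72 degrees
Formula: L = (angle/360) * 2 * pi * r
2 * pi * r = 21.4 * pi
L = (72/360) * 21.4 * pi
L = 4.28 * pi
L = 13.45
13.45 m


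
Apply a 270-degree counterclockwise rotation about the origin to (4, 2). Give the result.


Transformation: rotation about the origin
Original point: (4, 2)
Rule for 270 deg counterclockwise: (x, y) -> (y, -x)
Apply: (4, 2) -> (2, -4)
(2, -4)


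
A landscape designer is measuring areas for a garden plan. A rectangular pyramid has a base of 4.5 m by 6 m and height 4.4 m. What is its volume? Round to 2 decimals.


Shape: rectangular pyramid
Base: 4.5 m x 6 m, Height h = 4.4 m
Formula: V = (1/3) * base_area * h
base_area = 4.5 * 6 = 27
base_area * h = 27 * 4.4 = 118.8
V = 118.8 / 3
V = 39.6
39.6 m^3


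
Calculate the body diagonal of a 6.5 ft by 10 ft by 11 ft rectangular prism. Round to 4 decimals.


Shape: rectangular box (space diagonal)
l = 6.5 ft, w = 10 ft, h = 11 ft
Visualize: the diagonal of the base, then a right triangle with that diagonal and the height.
Formula: d = sqrt(l^2 + w^2 + h^2)
l^2 + w^2 + h^2 = 42.25 + 100 + 121 = 263.25
d = sqrt(263.25)
d = 16.225
16.225 ft


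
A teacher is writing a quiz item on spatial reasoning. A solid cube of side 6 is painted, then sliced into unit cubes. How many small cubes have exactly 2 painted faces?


Large cube: 6 x 6 x 6, cut into unit cubes.
n = 6, so n - 2 = 4
Cubes with 2 painted faces lie along the edges, excluding corners.
A cube has 12 edges; each contributes (n - 2) = 4 such cubes.
Count = 12 * 4 = 48
48 unit cubes


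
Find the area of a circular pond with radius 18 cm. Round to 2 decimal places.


Shape: circle
Radius r = 18 cm
Formula: A = pi * r^2
r^2 = 18^2 = 324
A = pi * 324
A = 1017.88
1017.88 cm^2


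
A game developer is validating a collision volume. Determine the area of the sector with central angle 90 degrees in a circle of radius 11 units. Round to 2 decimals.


Shape: circular sector
Radius r = 11 units, Angle = 90 degrees
Formula: A = (angle/360) * pi * r^2
r^2 = 121
Fraction of circle = 90/360
A = (90/360) * pi * 121
A = 30.25 * pi
A = 95.03
95.03 units^2


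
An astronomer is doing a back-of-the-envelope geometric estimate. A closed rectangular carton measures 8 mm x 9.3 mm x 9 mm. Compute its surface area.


Shape: rectangular prism
l = 8 mm, w = 9.3 mm, h = 9 mm
Formula: SA = 2(lw + lh + wh)
lw = 74.4, lh = 72, wh = 83.7
lw + lh + wh = 230.1
SA = 2 * 230.1
SA = 460.2
460.2 mm^2


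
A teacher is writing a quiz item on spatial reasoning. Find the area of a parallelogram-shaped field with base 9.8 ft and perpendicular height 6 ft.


Shape: parallelogram
Base b = 9.8 ft, Height h = 6 ft
Formula: A = b * h
A = 9.8 * 6
A = 58.8
58.8 ft^2


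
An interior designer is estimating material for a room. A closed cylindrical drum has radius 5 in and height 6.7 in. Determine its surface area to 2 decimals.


Shape: closed cylinder
Radius r = 5 in, Height h = 6.7 in
Formula: SA = 2*pi*r^2 + 2*pi*r*h = 2*pi*r*(r + h)
r + h = 11.7
2 * r * (r + h) = 2 * 5 * 11.7 = 117
SA = 117 * pi
SA = 367.57
367.57 in^2


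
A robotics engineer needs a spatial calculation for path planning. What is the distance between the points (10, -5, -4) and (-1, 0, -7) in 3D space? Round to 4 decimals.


3D distance between two points
P1 = (10, -5, -4), P2 = (-1, 0, -7)
Formula: d = sqrt((x2-x1)^2 + (y2-y1)^2 + (z2-z1)^2)
dx = -1 - 10 = -11
dy = 0 - -5 = 5
dz = -7 - -4 = -3
dx^2 + dy^2 + dz^2 = 121 + 25 + 9 = 155
d = sqrt(155)
d = 12.4499
12.4499 units


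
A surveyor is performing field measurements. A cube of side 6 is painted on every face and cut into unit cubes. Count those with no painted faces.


Large cube: 6 x 6 x 6, cut into unit cubes.
n = 6, so n - 2 = 4
Unpainted cubes form the interior (n - 2)^3 block.
(n - 2)^3 = 4^3 = 64
64 unit cubes


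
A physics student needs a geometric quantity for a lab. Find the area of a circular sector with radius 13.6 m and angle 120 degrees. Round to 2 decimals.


Shape: circular sector
Radius r = 13.6 m, Angle = 120 degrees
Formula: A = (angle/360) * pi * r^2
r^2 = 184.96
Fraction of circle = 120/360
A = (120/360) * pi * 184.96
A = 61.653333 * pi
A = 193.69
193.69 m^2


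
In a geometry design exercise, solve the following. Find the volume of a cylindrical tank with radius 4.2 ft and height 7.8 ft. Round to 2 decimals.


Shape: cylinder
Radius r = 4.2 ft, Height h = 7.8 ft
Formula: V = pi * r^2 * h
r^2 = 17.64
V = pi * 17.64 * 7.8
V = 137.592 * pi
V = 432.26
432.26 ft^3


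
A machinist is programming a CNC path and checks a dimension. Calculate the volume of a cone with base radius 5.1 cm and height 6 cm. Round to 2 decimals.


Shape: cone
Radius r = 5.1 cm, Height h = 6 cm
Formula: V = (1/3) * pi * r^2 * h
r^2 = 26.01
pi * r^2 * h = pi * 26.01 * 6 = 156.06 * pi
V = 156.06 * pi / 3
V = 163.43
163.43 cm^3


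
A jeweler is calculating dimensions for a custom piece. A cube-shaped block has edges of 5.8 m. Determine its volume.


Shape: cube
Side s = 5.8 m
Formula: V = s^3
V = 5.8 * 5.8 * 5.8
V = 33.64 * 5.8
V = 195.112
195.112 m^3


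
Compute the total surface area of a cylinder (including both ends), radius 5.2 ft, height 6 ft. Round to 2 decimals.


Shape: closed cylinder
Radius r = 5.2 ft, Height h = 6 ft
Formula: SA = 2*pi*r^2 + 2*pi*r*h = 2*pi*r*(r + h)
r + h = 11.2
2 * r * (r + h) = 2 * 5.2 * 11.2 = 116.48
SA = 116.48 * pi
SA = 365.93
365.93 ft^2


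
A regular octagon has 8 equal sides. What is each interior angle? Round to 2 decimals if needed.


Shape: regular octagon (8 sides)
Formula: interior angle = (n - 2) * 180 / n
(n - 2) = 6
(n - 2) * 180 = 1080
angle = 1080 / 8
angle = 135
135 degrees


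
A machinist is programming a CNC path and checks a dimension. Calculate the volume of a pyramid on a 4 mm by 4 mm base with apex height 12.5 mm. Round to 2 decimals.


Shape: rectangular pyramid
Base: 4 mm x 4 mm, Height h = 12.5 mm
Formula: V = (1/3) * base_area * h
base_area = 4 * 4 = 16
base_area * h = 16 * 12.5 = 200
V = 200 / 3
V = 66.67
66.67 mm^3


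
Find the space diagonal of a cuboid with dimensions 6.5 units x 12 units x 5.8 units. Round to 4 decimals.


Shape: rectangular box (space diagonal)
l = 6.5 units, w = 12 units, h = 5.8 units
Visualize: the diagonal of the base, then a right triangle with that diagonal and the height.
Formula: d = sqrt(l^2 + w^2 + h^2)
l^2 + w^2 + h^2 = 42.25 + 144 + 33.64 = 219.89
d = sqrt(219.89)
d = 14.8287
14.8287 units


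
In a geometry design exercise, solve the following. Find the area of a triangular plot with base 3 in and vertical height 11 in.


Shape: triangle
Base b = 3 in, Height h = 11 in
Formula: A = (1/2) * b * h
A = 0.5 * 3 * 11
A = 0.5 * 33
A = 16.5
16.5 in^2


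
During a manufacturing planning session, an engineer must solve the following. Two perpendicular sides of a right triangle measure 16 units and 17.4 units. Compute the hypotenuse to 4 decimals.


Shape: right triangle
Legs a = 16 units, b = 17.4 units
Formula: c = sqrt(a^2 + b^2)
a^2 = 256, b^2 = 302.76
a^2 + b^2 = 558.76
c = sqrt(558.76)
c = 23.6381
23.6381 units


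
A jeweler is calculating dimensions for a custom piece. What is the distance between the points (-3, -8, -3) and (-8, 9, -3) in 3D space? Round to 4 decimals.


3D distance between two points
P1 = (-3, -8, -3), P2 = (-8, 9, -3)
Formula: d = sqrt((x2-x1)^2 + (y2-y1)^2 + (z2-z1)^2)
dx = -8 - -3 = -5
dy = 9 - -8 = 17
dz = -3 - -3 = 0
dx^2 + dy^2 + dz^2 = 25 + 289 + 0 = 314
d = sqrt(314)
d = 17.72
17.72 units


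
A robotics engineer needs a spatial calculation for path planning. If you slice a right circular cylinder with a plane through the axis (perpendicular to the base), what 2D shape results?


Solid: right circular cylinder
Cutting plane: through the axis (perpendicular to the base)
Visualize the intersection of the plane with the solid's surface.
The boundary of the cut region is a rectangle.
rectangle


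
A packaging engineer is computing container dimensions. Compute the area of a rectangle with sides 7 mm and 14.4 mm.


Shape: rectangle
Length l = 7 mm, Width w = 14.4 mm
Formula: A = l * w
A = 7 * 14.4
A = 100.8
100.8 mm^2


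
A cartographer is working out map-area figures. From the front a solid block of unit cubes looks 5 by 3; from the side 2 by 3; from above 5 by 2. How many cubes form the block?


Orthographic views of a solid rectangular block:
Front view 5 x 3 -> length = 5, height = 3
Side view 2 x 3 -> width = 2, height = 3 (consistent)
Top view 5 x 2 -> confirms length = 5, width = 2
The block is 5 x 2 x 3.
Total unit cubes = 5 * 2 * 3 = 30
30 unit cubes


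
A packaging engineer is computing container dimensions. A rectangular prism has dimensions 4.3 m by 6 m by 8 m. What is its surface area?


Shape: rectangular prism
l = 4.3 m, w = 6 m, h = 8 m
Formula: SA = 2(lw + lh + wh)
lw = 25.8, lh = 34.4, wh = 48
lw + lh + wh = 108.2
SA = 2 * 108.2
SA = 216.4
216.4 m^2


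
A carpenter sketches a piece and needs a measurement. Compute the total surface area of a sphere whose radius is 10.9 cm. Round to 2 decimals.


Shape: sphere
Radius r = 10.9 cm
Formula: SA = 4 * pi * r^2
r^2 = 118.81
SA = 4 * pi * 118.81
SA = 475.24 * pi
SA = 1493.01
1493.01 cm^2


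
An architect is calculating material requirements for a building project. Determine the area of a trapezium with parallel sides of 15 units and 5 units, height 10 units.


Shape: trapezoid
Parallel sides a = 15 units, b = 5 units; Height h = 10 units
Formula: A = (a + b) * h / 2
a + b = 15 + 5 = 20
A = 20 * 10 / 2
A = 200 / 2
A = 100
100 units^2


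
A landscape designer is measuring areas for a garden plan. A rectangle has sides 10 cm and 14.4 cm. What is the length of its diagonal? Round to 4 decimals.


Shape: rectangle (diagonal via Pythagoras)
Sides: 10 cm and 14.4 cm
Formula: d = sqrt(l^2 + w^2)
l^2 = 100, w^2 = 207.36
l^2 + w^2 = 307.36
d = sqrt(307.36)
d = 17.5317
17.5317 cm


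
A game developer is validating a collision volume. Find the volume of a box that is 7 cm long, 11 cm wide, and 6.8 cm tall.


Shape: rectangular prism
l = 7 cm, w = 11 cm, h = 6.8 cm
Formula: V = l * w * h
V = 7 * 11 * 6.8
V = 77 * 6.8
V = 523.6
523.6 cm^3


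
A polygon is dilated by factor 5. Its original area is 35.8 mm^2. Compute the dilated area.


Linear scale factor k = 5
Original area = 35.8 mm^2
Rule: under a linear scaling by k, areas scale by k^2.
k^2 = 5^2 = 25
New area = 35.8 * 25
New area = 895
895 mm^2


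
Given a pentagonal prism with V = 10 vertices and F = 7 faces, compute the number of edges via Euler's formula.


Polyhedron: pentagonal prism
Euler's formula for convex polyhedra: V - E + F = 2
Given: V = 10 vertices and F = 7 faces
Solve for E:
E = V + F - 2 = 10 + 7 - 2 = 15
15 edges


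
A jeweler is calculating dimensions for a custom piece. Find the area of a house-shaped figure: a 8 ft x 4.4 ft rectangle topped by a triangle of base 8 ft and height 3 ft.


Composite shape: rectangle + triangle
Rectangle area = 8 * 4.4 = 35.2
Triangle area = 0.5 * 8 * 3 = 12
Total = 35.2 + 12
Total = 47.2
47.2 ft^2


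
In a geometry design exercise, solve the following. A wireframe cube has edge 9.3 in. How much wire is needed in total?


Shape: cube
Side s = 9.3 in
A cube has 12 edges, all equal.
Formula: total edge length = 12 * s
Total = 12 * 9.3
Total = 111.6
111.6 in


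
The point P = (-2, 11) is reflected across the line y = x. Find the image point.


Transformation: reflection
Original point: (-2, 11)
Rule for reflection over y = x: (x, y) -> (y, x)
Apply: (-2, 11) -> (11, -2)
(11, -2)


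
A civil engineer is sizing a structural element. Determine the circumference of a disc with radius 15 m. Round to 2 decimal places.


Shape: circle
Radius r = 15 m
Formula: C = 2 * pi * r
C = 2 * pi * 15
C = 30 * pi
C = 94.25
94.25 m


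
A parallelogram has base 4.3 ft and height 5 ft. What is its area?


Shape: parallelogram
Base b = 4.3 ft, Height h = 5 ft
Formula: A = b * h
A = 4.3 * 5
A = 21.5
21.5 ft^2


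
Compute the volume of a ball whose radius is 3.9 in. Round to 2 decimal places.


Shape: sphere
Radius r = 3.9 in
Formula: V = (4/3) * pi * r^3
r^3 = 59.319
(4/3) * 59.319 = 79.092
V = 79.092 * pi
V = 248.47
248.47 in^3


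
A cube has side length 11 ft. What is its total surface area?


Shape: cube
Side s = 11 ft
A cube has 6 square faces.
Formula: SA = 6 * s^2
s^2 = 121
SA = 6 * 121
SA = 726
726 ft^2


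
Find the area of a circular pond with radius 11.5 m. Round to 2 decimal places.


Shape: circle
Radius r = 11.5 m
Formula: A = pi * r^2
r^2 = 11.5^2 = 132.25
A = pi * 132.25
A = 415.48
415.48 m^2


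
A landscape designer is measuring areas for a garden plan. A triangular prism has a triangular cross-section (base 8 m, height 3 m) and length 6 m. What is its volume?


Shape: triangular prism
Triangle base = 8 m, triangle height = 3 m, prism length L = 6 m
Formula: V = (1/2 * b * h_tri) * L
Cross-section area = 0.5 * 8 * 3 = 12
V = 12 * 6
V = 72
72 m^3


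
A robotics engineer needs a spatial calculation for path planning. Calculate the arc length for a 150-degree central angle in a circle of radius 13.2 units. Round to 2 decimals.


Shape: circular arc
Radius r = 13.2 units, Angle = 150 degrees
Formula: L = (angle/360) * 2 * pi * r
2 * pi * r = 26.4 * pi
L = (150/360) * 26.4 * pi
L = 11 * pi
L = 34.56
34.56 units


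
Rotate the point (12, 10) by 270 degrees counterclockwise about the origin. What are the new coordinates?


Transformation: rotation about the origin
Original point: (12, 10)
Rule for 270 deg counterclockwise: (x, y) -> (y, -x)
Apply: (12, 10) -> (10, -12)
(10, -12)


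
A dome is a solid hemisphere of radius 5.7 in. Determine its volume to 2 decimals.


Shape: hemisphere (half of a sphere)
Radius r = 5.7 in
Formula: V = (1/2) * (4/3) * pi * r^3 = (2/3) * pi * r^3
r^3 = 185.193
(2/3) * 185.193 = 123.462
V = 123.462 * pi
V = 387.87
387.87 in^3


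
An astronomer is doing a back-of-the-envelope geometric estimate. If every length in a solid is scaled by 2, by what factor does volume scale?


Linear scale factor k = 2
Rule: under a linear scaling by k, volumes scale by k^3.
k^3 = 2 * 2 * 2
k^3 = 4 * 2
k^3 = 8
Volume scales by a factor of 8.
8 (dimensionless)


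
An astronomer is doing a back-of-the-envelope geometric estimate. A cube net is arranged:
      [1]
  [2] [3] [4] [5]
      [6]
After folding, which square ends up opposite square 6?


Net: cross layout. Take square 3 as the base (bottom).
Fold the four squares in the horizontal row up around 3: 2 -> left, 4 -> right, 5 wraps to the top.
Fold 1 and 6 up from 3: 1 -> back, 6 -> front.
Opposite pairs are therefore: (1, 6), (2, 4), (3, 5).
Face 6 is opposite face 1.
face 1


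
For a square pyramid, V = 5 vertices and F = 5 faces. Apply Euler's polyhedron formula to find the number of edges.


Polyhedron: square pyramid
Euler's formula for convex polyhedra: V - E + F = 2
Given: V = 5 vertices and F = 5 faces
Solve for E:
E = V + F - 2 = 5 + 5 - 2 = 8
8 edges


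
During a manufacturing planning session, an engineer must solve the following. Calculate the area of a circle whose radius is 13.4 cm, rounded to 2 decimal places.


Shape: circle
Radius r = 13.4 cm
Formula: A = pi * r^2
r^2 = 13.4^2 = 179.56
A = pi * 179.56
A = 564.1
564.1 cm^2


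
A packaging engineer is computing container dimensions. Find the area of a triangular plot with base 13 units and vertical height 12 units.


Shape: triangle
Base b = 13 units, Height h = 12 units
Formula: A = (1/2) * b * h
A = 0.5 * 13 * 12
A = 0.5 * 156
A = 78
78 units^2


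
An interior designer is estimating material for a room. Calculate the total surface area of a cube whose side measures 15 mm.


Shape: cube
Side s = 15 mm
A cube has 6 square faces.
Formula: SA = 6 * s^2
s^2 = 225
SA = 6 * 225
SA = 1350
1350 mm^2


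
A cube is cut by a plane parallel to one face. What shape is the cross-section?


Solid: cube
Cutting plane: parallel to one face
Visualize the intersection of the plane with the solid's surface.
The boundary of the cut region is a square.
square


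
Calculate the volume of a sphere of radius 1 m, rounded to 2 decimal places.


Shape: sphere
Radius r = 1 m
Formula: V = (4/3) * pi * r^3
r^3 = 1
(4/3) * 1 = 1.333333
V = 1.333333 * pi
V = 4.19
4.19 m^3


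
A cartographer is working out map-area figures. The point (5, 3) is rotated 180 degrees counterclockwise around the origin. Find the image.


Transformation: rotation about the origin
Original point: (5, 3)
Rule for 180 deg: (x, y) -> (-x, -y)
Apply: (5, 3) -> (-5, -3)
(-5, -3)


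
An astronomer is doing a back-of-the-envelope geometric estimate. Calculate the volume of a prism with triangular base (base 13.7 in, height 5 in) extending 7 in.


Shape: triangular prism
Triangle base = 13.7 in, triangle height = 5 in, prism length L = 7 in
Formula: V = (1/2 * b * h_tri) * L
Cross-section area = 0.5 * 13.7 * 5 = 34.25
V = 34.25 * 7
V = 239.75
239.75 in^3


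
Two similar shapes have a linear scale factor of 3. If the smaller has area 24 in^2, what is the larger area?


Linear scale factor k = 3
Original area = 24 in^2
Rule: under a linear scaling by k, areas scale by k^2.
k^2 = 3^2 = 9
New area = 24 * 9
New area = 216
216 in^2


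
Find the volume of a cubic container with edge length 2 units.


Shape: cube
Side s = 2 units
Formula: V = s^3
V = 2 * 2 * 2
V = 4 * 2
V = 8
8 units^3


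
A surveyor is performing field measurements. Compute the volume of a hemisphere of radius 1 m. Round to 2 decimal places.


Shape: hemisphere (half of a sphere)
Radius r = 1 m
Formula: V = (1/2) * (4/3) * pi * r^3 = (2/3) * pi * r^3
r^3 = 1
(2/3) * 1 = 0.666667
V = 0.666667 * pi
V = 2.09
2.09 m^3


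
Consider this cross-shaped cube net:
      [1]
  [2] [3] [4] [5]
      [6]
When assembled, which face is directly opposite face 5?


Net: cross layout. Take square 3 as the base (bottom).
Fold the four squares in the horizontal row up around 3: 2 -> left, 4 -> right, 5 wraps to the top.
Fold 1 and 6 up from 3: 1 -> back, 6 -> front.
Opposite pairs are therefore: (1, 6), (2, 4), (3, 5).
Face 5 is opposite face 3.
face 3


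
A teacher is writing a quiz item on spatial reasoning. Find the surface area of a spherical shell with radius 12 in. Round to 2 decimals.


Shape: sphere
Radius r = 12 in
Formula: SA = 4 * pi * r^2
r^2 = 144
SA = 4 * pi * 144
SA = 576 * pi
SA = 1809.56
1809.56 in^2


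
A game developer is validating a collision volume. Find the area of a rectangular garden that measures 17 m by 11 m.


Shape: rectangle
Length l = 17 m, Width w = 11 m
Formula: A = l * w
A = 17 * 11
A = 187
187 m^2


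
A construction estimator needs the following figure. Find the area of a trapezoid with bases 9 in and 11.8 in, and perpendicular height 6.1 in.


Shape: trapezoid
Parallel sides a = 9 in, b = 11.8 in; Height h = 6.1 in
Formula: A = (a + b) * h / 2
a + b = 9 + 11.8 = 20.8
A = 20.8 * 6.1 / 2
A = 126.88 / 2
A = 63.44
63.44 in^2


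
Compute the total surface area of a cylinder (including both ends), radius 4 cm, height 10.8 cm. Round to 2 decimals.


Shape: closed cylinder
Radius r = 4 cm, Height h = 10.8 cm
Formula: SA = 2*pi*r^2 + 2*pi*r*h = 2*pi*r*(r + h)
r + h = 14.8
2 * r * (r + h) = 2 * 4 * 14.8 = 118.4
SA = 118.4 * pi
SA = 371.96
371.96 cm^2


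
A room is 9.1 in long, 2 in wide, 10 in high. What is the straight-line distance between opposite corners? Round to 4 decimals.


Shape: rectangular box (space diagonal)
l = 9.1 in, w = 2 in, h = 10 in
Visualize: the diagonal of the base, then a right triangle with that diagonal and the height.
Formula: d = sqrt(l^2 + w^2 + h^2)
l^2 + w^2 + h^2 = 82.81 + 4 + 100 = 186.81
d = sqrt(186.81)
d = 13.6678
13.6678 in


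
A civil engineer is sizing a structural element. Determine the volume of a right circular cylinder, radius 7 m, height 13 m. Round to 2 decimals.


Shape: cylinder
Radius r = 7 m, Height h = 13 m
Formula: V = pi * r^2 * h
r^2 = 49
V = pi * 49 * 13
V = 637 * pi
V = 2001.19
2001.19 m^3


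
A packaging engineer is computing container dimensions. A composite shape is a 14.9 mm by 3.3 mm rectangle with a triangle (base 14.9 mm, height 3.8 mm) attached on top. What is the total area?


Composite shape: rectangle + triangle
Rectangle area = 14.9 * 3.3 = 49.17
Triangle area = 0.5 * 14.9 * 3.8 = 28.31
Total = 49.17 + 28.31
Total = 77.48
77.48 mm^2


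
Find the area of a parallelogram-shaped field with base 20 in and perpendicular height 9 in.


Shape: parallelogram
Base b = 20 in, Height h = 9 in
Formula: A = b * h
A = 20 * 9
A = 180
180 in^2


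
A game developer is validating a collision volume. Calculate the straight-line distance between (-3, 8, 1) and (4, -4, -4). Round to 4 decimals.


3D distance between two points
P1 = (-3, 8, 1), P2 = (4, -4, -4)
Formula: d = sqrt((x2-x1)^2 + (y2-y1)^2 + (z2-z1)^2)
dx = 4 - -3 = 7
dy = -4 - 8 = -12
dz = -4 - 1 = -5
dx^2 + dy^2 + dz^2 = 49 + 144 + 25 = 218
d = sqrt(218)
d = 14.7648
14.7648 units


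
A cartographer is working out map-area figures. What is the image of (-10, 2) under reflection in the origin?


Transformation: reflection
Original point: (-10, 2)
Rule for reflection through the origin: (x, y) -> (-x, -y)
Apply: (-10, 2) -> (10, -2)
(10, -2)


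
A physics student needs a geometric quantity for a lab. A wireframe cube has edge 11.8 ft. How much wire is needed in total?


Shape: cube
Side s = 11.8 ft
A cube has 12 edges, all equal.
Formula: total edge length = 12 * s
Total = 12 * 11.8
Total = 141.6
141.6 ft


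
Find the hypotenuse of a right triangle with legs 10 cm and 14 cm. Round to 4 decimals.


Shape: right triangle
Legs a = 10 cm, b = 14 cm
Formula: c = sqrt(a^2 + b^2)
a^2 = 100, b^2 = 196
a^2 + b^2 = 296
c = sqrt(296)
c = 17.2047
17.2047 cm


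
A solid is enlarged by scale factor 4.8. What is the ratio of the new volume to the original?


Linear scale factor k = 4.8
Rule: under a linear scaling by k, volumes scale by k^3.
k^3 = 4.8 * 4.8 * 4.8
k^3 = 23.04 * 4.8
k^3 = 110.592
Volume scales by a factor of 110.592.
110.592 (dimensionless)


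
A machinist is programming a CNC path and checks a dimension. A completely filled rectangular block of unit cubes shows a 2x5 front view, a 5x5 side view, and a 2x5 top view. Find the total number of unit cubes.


Orthographic views of a solid rectangular block:
Front view 2 x 5 -> length = 2, height = 5
Side view 5 x 5 -> width = 5, height = 5 (consistent)
Top view 2 x 5 -> confirms length = 2, width = 5
The block is 2 x 5 x 5.
Total unit cubes = 2 * 5 * 5 = 50
50 unit cubes


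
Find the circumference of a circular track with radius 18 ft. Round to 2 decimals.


Shape: circle
Radius r = 18 ft
Formula: C = 2 * pi * r
C = 2 * pi * 18
C = 36 * pi
C = 113.1
113.1 ft


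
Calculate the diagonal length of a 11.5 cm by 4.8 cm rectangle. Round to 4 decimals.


Shape: rectangle (diagonal via Pythagoras)
Sides: 11.5 cm and 4.8 cm
Formula: d = sqrt(l^2 + w^2)
l^2 = 132.25, w^2 = 23.04
l^2 + w^2 = 155.29
d = sqrt(155.29)
d = 12.4615
12.4615 cm


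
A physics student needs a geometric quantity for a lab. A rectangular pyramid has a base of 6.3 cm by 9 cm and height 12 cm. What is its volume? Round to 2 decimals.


Shape: rectangular pyramid
Base: 6.3 cm x 9 cm, Height h = 12 cm
Formula: V = (1/3) * base_area * h
base_area = 6.3 * 9 = 56.7
base_area * h = 56.7 * 12 = 680.4
V = 680.4 / 3
V = 226.8
226.8 cm^3


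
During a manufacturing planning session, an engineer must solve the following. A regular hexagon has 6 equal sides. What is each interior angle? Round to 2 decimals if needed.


Shape: regular hexagon (6 sides)
Formula: interior angle = (n - 2) * 180 / n
(n - 2) = 4
(n - 2) * 180 = 720
angle = 720 / 6
angle = 120
120 degrees


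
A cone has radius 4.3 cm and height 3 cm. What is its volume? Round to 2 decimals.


Shape: cone
Radius r = 4.3 cm, Height h = 3 cm
Formula: V = (1/3) * pi * r^2 * h
r^2 = 18.49
pi * r^2 * h = pi * 18.49 * 3 = 55.47 * pi
V = 55.47 * pi / 3
V = 58.09
58.09 cm^3


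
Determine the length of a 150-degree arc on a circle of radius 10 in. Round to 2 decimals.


Shape: circular arc
Radius r = 10 in, Angle = 150 degrees
Formula: L = (angle/360) * 2 * pi * r
2 * pi * r = 20 * pi
L = (150/360) * 20 * pi
L = 8.333333 * pi
L = 26.18
26.18 in


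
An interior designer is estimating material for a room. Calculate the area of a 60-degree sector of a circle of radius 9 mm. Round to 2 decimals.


Shape: circular sector
Radius r = 9 mm, Angle = 60 degrees
Formula: A = (angle/360) * pi * r^2
r^2 = 81
Fraction of circle = 60/360
A = (60/360) * pi * 81
A = 13.5 * pi
A = 42.41
42.41 mm^2


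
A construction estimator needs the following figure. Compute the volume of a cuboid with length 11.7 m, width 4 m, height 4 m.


Shape: rectangular prism
l = 11.7 m, w = 4 m, h = 4 m
Formula: V = l * w * h
V = 11.7 * 4 * 4
V = 46.8 * 4
V = 187.2
187.2 m^3


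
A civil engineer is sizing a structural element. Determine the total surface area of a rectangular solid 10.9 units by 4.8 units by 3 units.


Shape: rectangular prism
l = 10.9 units, w = 4.8 units, h = 3 units
Formula: SA = 2(lw + lh + wh)
lw = 52.32, lh = 32.7, wh = 14.4
lw + lh + wh = 99.42
SA = 2 * 99.42
SA = 198.84
198.84 units^2


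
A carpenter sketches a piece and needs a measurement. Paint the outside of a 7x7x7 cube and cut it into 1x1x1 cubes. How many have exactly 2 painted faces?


Large cube: 7 x 7 x 7, cut into unit cubes.
n = 7, so n - 2 = 5
Cubes with 2 painted faces lie along the edges, excluding corners.
A cube has 12 edges; each contributes (n - 2) = 5 such cubes.
Count = 12 * 5 = 60
60 unit cubes


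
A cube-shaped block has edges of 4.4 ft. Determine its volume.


Shape: cube
Side s = 4.4 ft
Formula: V = s^3
V = 4.4 * 4.4 * 4.4
V = 19.36 * 4.4
V = 85.184
85.184 ft^3


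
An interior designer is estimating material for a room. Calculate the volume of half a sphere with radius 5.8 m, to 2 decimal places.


Shape: hemisphere (half of a sphere)
Radius r = 5.8 m
Formula: V = (1/2) * (4/3) * pi * r^3 = (2/3) * pi * r^3
r^3 = 195.112
(2/3) * 195.112 = 130.074667
V = 130.074667 * pi
V = 408.64
408.64 m^3


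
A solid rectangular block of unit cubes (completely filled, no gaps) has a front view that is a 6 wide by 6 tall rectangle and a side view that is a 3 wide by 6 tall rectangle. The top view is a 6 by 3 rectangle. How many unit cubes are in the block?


Orthographic views of a solid rectangular block:
Front view 6 x 6 -> length = 6, height = 6
Side view 3 x 6 -> width = 3, height = 6 (consistent)
Top view 6 x 3 -> confirms length = 6, width = 3
The block is 6 x 3 x 6.
Total unit cubes = 6 * 3 * 6 = 108
108 unit cubes


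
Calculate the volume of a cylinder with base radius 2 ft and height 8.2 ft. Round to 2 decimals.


Shape: cylinder
Radius r = 2 ft, Height h = 8.2 ft
Formula: V = pi * r^2 * h
r^2 = 4
V = pi * 4 * 8.2
V = 32.8 * pi
V = 103.04
103.04 ft^3


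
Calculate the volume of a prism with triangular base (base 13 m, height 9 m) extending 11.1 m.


Shape: triangular prism
Triangle base = 13 m, triangle height = 9 m, prism length L = 11.1 m
Formula: V = (1/2 * b * h_tri) * L
Cross-section area = 0.5 * 13 * 9 = 58.5
V = 58.5 * 11.1
V = 649.35
649.35 m^3


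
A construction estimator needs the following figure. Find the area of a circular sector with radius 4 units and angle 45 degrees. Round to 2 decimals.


Shape: circular sector
Radius r = 4 units, Angle = 45 degrees
Formula: A = (angle/360) * pi * r^2
r^2 = 16
Fraction of circle = 45/360
A = (45/360) * pi * 16
A = 2 * pi
A = 6.28
6.28 units^2


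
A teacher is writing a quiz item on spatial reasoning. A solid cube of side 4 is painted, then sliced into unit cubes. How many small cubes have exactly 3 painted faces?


Large cube: 4 x 4 x 4, cut into unit cubes.
Cubes with 3 painted faces are at the corners. A cube always has 8 corners.
Count = 8
8 unit cubes


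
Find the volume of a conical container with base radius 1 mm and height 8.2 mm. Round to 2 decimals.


Shape: cone
Radius r = 1 mm, Height h = 8.2 mm
Formula: V = (1/3) * pi * r^2 * h
r^2 = 1
pi * r^2 * h = pi * 1 * 8.2 = 8.2 * pi
V = 8.2 * pi / 3
V = 8.59
8.59 mm^3


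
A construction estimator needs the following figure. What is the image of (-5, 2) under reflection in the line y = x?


Transformation: reflection
Original point: (-5, 2)
Rule for reflection over y = x: (x, y) -> (y, x)
Apply: (-5, 2) -> (2, -5)
(2, -5)
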